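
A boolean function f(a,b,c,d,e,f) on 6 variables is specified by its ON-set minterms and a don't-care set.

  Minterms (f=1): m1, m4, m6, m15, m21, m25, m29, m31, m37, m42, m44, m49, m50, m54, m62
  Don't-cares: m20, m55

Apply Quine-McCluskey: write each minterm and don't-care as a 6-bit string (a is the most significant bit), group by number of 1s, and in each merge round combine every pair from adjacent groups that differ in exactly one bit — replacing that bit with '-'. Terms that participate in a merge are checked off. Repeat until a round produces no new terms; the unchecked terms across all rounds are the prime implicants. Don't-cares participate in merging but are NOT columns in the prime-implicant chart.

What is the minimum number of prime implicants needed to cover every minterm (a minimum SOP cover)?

[col 0] 000001, 000100*, 000110*, 001111*, 010100*, 010101*, 011001*, 011101*, 011111*, 100101, 101010, 101100, 110001, 110010*, 110110*, 110111*, 111110*
[col 1] 0-0100, 0-1111, 0001-0, 01-101, 01010-, 011-01, 0111-1, 11-110, 110-10, 11011-
Prime implicants: 0-0100, 0-1111, 000001, 0001-0, 01-101, 01010-, 011-01, 0111-1, 100101, 101010, 101100, 11-110, 110-10, 110001, 11011-
PI chart (minterm → PIs covering it):
  1 | 000001  (sole → essential)
  4 | 0-0100,0001-0
  6 | 0001-0  (sole → essential)
  15 | 0-1111  (sole → essential)
  21 | 01-101,01010-
  25 | 011-01  (sole → essential)
  29 | 01-101,011-01,0111-1
  31 | 0-1111,0111-1
  37 | 100101  (sole → essential)
  42 | 101010  (sole → essential)
  44 | 101100  (sole → essential)
  49 | 110001  (sole → essential)
  50 | 110-10  (sole → essential)
  54 | 11-110,110-10,11011-
  62 | 11-110  (sole → essential)
Essential prime implicants: 0-1111, 000001, 0001-0, 011-01, 100101, 101010, 101100, 11-110, 110-10, 110001
Petrick residual → 01-101
Minimum SOP uses 11 PIs: a'cdef + a'b'c'd'e'f + a'b'c'df' + a'bde'f + a'bce'f + ab'c'de'f + ab'cd'ef' + ab'cde'f' + abdef' + abc'ef' + abc'd'e'f

11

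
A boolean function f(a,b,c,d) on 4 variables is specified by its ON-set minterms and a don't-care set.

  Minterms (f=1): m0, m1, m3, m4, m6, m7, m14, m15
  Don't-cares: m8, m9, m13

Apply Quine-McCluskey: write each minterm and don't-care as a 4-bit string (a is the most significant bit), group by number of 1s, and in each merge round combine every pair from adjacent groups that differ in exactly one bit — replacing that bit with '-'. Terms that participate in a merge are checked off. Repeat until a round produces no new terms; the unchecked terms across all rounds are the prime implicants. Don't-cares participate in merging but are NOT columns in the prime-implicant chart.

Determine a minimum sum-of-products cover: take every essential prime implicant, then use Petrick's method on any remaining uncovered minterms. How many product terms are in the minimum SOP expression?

[col 0] 0000*, 0001*, 0011*, 0100*, 0110*, 0111*, 1000*, 1001*, 1101*, 1110*, 1111*
[col 1] -000*, -001*, -110*, -111*, 0-00, 0-11, 00-1, 000-*, 01-0, 011-*, 1-01, 100-*, 11-1, 111-*
[col 2] -00-, -11-
Prime implicants: -00-, -11-, 0-00, 0-11, 00-1, 01-0, 1-01, 11-1
PI chart (minterm → PIs covering it):
  0 | -00-,0-00
  1 | -00-,00-1
  3 | 0-11,00-1
  4 | 0-00,01-0
  6 | -11-,01-0
  7 | -11-,0-11
  14 | -11-  (sole → essential)
  15 | -11-,11-1
Essential prime implicants: -11-
Petrick residual → 0-00, 00-1
Minimum SOP uses 3 PIs: bc + a'c'd' + a'b'd

3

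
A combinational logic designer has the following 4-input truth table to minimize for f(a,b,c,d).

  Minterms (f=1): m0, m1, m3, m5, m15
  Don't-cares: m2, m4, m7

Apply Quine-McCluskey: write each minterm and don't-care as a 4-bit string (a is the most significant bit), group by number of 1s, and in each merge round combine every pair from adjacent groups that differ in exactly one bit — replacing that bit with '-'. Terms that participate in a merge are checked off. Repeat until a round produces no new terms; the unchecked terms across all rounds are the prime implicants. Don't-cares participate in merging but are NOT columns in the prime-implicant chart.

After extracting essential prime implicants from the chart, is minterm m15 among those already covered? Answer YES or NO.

size-2^0 implicants → 0000(✓)  0001(✓)  0010(✓)  0011(✓)  0100(✓)  0101(✓)  0111(✓)  1111(✓)
size-2^1 implicants → -111  0-00(✓)  0-01(✓)  0-11(✓)  00-0(✓)  00-1(✓)  000-(✓)  001-(✓)  01-1(✓)  010-(✓)
size-2^2 implicants → 0--1  0-0-  00--
Unchecked terms (primes): -111, 0--1, 0-0-, 00--
Minterm coverage:
  m0 ⊆ 0-0-,00--
  m1 ⊆ 0--1,0-0-,00--
  m3 ⊆ 0--1,00--
  m5 ⊆ 0--1,0-0-
  m15 ⊆ -111 [E]
E = {-111}

YES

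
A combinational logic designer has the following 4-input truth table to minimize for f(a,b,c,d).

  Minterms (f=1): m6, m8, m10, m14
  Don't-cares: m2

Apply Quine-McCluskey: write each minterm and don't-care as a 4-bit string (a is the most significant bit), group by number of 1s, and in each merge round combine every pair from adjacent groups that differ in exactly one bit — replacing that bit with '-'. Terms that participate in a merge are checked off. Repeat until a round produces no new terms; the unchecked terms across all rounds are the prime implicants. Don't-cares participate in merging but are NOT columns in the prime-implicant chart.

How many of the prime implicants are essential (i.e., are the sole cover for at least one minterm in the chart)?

2

[col 0] 0010*, 0110*, 1000*, 1010*, 1110*
[col 1] -010*, -110*, 0-10*, 1-10*, 10-0
[col 2] --10
Prime implicants: --10, 10-0
PI chart (minterm → PIs covering it):
  6 | --10  (sole → essential)
  8 | 10-0  (sole → essential)
  10 | --10,10-0
  14 | --10  (sole → essential)
Essential prime implicants: --10, 10-0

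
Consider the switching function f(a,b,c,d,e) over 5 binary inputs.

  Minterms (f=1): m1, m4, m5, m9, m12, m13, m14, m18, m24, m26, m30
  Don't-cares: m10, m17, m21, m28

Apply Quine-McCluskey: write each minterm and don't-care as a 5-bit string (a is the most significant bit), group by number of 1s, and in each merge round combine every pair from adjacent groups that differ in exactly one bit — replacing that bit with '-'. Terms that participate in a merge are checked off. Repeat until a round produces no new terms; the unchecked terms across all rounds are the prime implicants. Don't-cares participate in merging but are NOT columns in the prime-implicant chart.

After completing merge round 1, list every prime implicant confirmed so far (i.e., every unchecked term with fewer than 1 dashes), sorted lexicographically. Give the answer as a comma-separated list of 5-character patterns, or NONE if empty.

NONE

size-2^0 implicants → 00001(✓)  00100(✓)  00101(✓)  01001(✓)  01010(✓)  01100(✓)  01101(✓)  01110(✓)  10001(✓)  10010(✓)  10101(✓)  11000(✓)  11010(✓)  11100(✓)  11110(✓)
size-2^1 implicants → -0001(✓)  -0101(✓)  -1010(✓)  -1100(✓)  -1110(✓)  0-001(✓)  0-100(✓)  0-101(✓)  00-01(✓)  0010-(✓)  01-01(✓)  01-10(✓)  011-0(✓)  0110-(✓)  1-010  10-01(✓)  11-00(✓)  11-10(✓)  110-0(✓)  111-0(✓)
size-2^2 implicants → -0-01  -1-10  -11-0  0--01  0-10-  11--0
Unchecked terms (primes): -0-01, -1-10, -11-0, 0--01, 0-10-, 1-010, 11--0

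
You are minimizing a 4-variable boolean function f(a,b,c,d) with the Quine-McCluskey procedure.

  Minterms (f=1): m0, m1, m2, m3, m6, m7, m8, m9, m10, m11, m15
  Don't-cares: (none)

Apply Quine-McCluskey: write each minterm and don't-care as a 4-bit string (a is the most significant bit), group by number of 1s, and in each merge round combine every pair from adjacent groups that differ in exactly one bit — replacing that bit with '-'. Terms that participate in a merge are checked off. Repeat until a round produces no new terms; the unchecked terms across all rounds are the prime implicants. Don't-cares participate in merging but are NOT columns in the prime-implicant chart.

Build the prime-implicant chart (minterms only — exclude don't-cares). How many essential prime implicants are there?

size-2^0 implicants → 0000(✓)  0001(✓)  0010(✓)  0011(✓)  0110(✓)  0111(✓)  1000(✓)  1001(✓)  1010(✓)  1011(✓)  1111(✓)
size-2^1 implicants → -000(✓)  -001(✓)  -010(✓)  -011(✓)  -111(✓)  0-10(✓)  0-11(✓)  00-0(✓)  00-1(✓)  000-(✓)  001-(✓)  011-(✓)  1-11(✓)  10-0(✓)  10-1(✓)  100-(✓)  101-(✓)
size-2^2 implicants → --11  -0-0(✓)  -0-1(✓)  -00-(✓)  -01-(✓)  0-1-  00--(✓)  10--(✓)
size-2^3 implicants → -0--
Unchecked terms (primes): --11, -0--, 0-1-
Minterm coverage:
  m0 ⊆ -0-- [E]
  m1 ⊆ -0-- [E]
  m2 ⊆ -0--,0-1-
  m3 ⊆ --11,-0--,0-1-
  m6 ⊆ 0-1- [E]
  m7 ⊆ --11,0-1-
  m8 ⊆ -0-- [E]
  m9 ⊆ -0-- [E]
  m10 ⊆ -0-- [E]
  m11 ⊆ --11,-0--
  m15 ⊆ --11 [E]
E = {--11, -0--, 0-1-}

3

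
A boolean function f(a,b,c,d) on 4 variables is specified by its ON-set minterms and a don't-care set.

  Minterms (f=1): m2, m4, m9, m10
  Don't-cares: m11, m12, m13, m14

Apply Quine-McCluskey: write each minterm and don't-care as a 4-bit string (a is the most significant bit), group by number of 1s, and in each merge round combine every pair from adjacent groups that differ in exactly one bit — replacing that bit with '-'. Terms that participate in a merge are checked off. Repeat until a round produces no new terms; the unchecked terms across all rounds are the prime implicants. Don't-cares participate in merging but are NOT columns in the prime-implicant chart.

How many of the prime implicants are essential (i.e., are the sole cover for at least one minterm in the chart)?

Round 0: 0010✓ 0100✓ 1001✓ 1010✓ 1011✓ 1100✓ 1101✓ 1110✓
Round 1: -010 -100 1-01 1-10 10-1 101- 11-0 110-
PIs = {-010, -100, 1-01, 1-10, 10-1, 101-, 11-0, 110-}
Coverage chart:
  m2: -010 ←essential
  m4: -100 ←essential
  m9: 1-01,10-1
  m10: -010,1-10,101-
Essential: -010, -100

2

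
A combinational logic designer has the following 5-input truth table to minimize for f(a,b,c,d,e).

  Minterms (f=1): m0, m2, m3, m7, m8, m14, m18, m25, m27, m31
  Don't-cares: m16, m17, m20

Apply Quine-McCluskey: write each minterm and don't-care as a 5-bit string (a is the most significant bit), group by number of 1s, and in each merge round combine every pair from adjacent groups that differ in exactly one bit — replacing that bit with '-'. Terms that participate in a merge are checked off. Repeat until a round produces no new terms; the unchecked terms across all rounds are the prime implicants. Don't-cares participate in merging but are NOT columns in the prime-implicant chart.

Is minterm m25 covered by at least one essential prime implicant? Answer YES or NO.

NO

[col 0] 00000*, 00010*, 00011*, 00111*, 01000*, 01110, 10000*, 10001*, 10010*, 10100*, 11001*, 11011*, 11111*
[col 1] -0000*, -0010*, 0-000, 00-11, 000-0*, 0001-, 1-001, 10-00, 100-0*, 1000-, 11-11, 110-1
[col 2] -00-0
Prime implicants: -00-0, 0-000, 00-11, 0001-, 01110, 1-001, 10-00, 1000-, 11-11, 110-1
PI chart (minterm → PIs covering it):
  0 | -00-0,0-000
  2 | -00-0,0001-
  3 | 00-11,0001-
  7 | 00-11  (sole → essential)
  8 | 0-000  (sole → essential)
  14 | 01110  (sole → essential)
  18 | -00-0  (sole → essential)
  25 | 1-001,110-1
  27 | 11-11,110-1
  31 | 11-11  (sole → essential)
Essential prime implicants: -00-0, 0-000, 00-11, 01110, 11-11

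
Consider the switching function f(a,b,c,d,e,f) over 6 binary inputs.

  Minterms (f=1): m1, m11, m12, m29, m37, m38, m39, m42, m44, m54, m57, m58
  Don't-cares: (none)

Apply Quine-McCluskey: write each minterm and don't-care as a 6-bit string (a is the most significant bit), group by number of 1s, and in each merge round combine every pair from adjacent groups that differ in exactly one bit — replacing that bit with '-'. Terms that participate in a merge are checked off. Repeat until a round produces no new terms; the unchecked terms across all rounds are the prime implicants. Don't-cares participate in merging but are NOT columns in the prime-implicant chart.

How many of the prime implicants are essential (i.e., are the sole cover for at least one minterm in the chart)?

8

[col 0] 000001, 001011, 001100*, 011101, 100101*, 100110*, 100111*, 101010*, 101100*, 110110*, 111001, 111010*
[col 1] -01100, 1-0110, 1-1010, 1001-1, 10011-
Prime implicants: -01100, 000001, 001011, 011101, 1-0110, 1-1010, 1001-1, 10011-, 111001
PI chart (minterm → PIs covering it):
  1 | 000001  (sole → essential)
  11 | 001011  (sole → essential)
  12 | -01100  (sole → essential)
  29 | 011101  (sole → essential)
  37 | 1001-1  (sole → essential)
  38 | 1-0110,10011-
  39 | 1001-1,10011-
  42 | 1-1010  (sole → essential)
  44 | -01100  (sole → essential)
  54 | 1-0110  (sole → essential)
  57 | 111001  (sole → essential)
  58 | 1-1010  (sole → essential)
Essential prime implicants: -01100, 000001, 001011, 011101, 1-0110, 1-1010, 1001-1, 111001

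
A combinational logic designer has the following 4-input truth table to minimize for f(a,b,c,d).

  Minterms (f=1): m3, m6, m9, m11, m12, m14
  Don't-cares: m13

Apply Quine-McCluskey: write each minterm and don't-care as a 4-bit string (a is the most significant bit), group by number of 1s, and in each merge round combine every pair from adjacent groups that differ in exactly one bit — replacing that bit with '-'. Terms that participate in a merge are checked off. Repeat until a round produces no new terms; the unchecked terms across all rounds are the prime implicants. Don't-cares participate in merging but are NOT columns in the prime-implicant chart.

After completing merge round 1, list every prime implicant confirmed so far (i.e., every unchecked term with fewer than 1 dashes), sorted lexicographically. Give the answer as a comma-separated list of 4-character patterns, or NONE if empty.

Round 0: 0011✓ 0110✓ 1001✓ 1011✓ 1100✓ 1101✓ 1110✓
Round 1: -011 -110 1-01 10-1 11-0 110-
PIs = {-011, -110, 1-01, 10-1, 11-0, 110-}

NONE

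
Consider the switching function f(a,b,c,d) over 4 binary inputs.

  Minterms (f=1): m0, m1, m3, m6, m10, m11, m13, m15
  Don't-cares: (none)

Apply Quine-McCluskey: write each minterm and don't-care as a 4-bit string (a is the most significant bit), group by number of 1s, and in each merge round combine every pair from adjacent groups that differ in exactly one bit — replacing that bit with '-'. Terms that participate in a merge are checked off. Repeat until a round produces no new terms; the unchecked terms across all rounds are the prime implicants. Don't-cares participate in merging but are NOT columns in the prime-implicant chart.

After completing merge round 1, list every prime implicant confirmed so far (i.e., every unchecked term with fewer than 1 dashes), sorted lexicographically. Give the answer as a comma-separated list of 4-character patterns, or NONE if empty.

0110

Round 0: 0000✓ 0001✓ 0011✓ 0110 1010✓ 1011✓ 1101✓ 1111✓
Round 1: -011 00-1 000- 1-11 101- 11-1
PIs = {-011, 00-1, 000-, 0110, 1-11, 101-, 11-1}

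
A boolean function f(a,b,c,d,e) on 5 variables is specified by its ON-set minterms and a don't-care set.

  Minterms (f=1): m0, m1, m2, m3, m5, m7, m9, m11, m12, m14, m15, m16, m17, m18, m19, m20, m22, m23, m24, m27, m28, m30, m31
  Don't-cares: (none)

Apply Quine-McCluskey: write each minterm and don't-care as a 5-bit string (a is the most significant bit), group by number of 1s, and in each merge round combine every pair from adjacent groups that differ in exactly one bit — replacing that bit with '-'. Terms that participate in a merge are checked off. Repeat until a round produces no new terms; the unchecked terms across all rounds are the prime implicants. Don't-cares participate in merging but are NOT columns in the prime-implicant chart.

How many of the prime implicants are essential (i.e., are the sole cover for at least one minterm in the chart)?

6

Round 0: 00000✓ 00001✓ 00010✓ 00011✓ 00101✓ 00111✓ 01001✓ 01011✓ 01100✓ 01110✓ 01111✓ 10000✓ 10001✓ 10010✓ 10011✓ 10100✓ 10110✓ 10111✓ 11000✓ 11011✓ 11100✓ 11110✓ 11111✓
Round 1: -0000✓ -0001✓ -0010✓ -0011✓ -0111✓ -1011✓ -1100✓ -1110✓ -1111✓ 0-001✓ 0-011✓ 0-111✓ 00-01✓ 00-11✓ 000-0✓ 000-1✓ 0000-✓ 0001-✓ 001-1✓ 01-11✓ 010-1✓ 011-0✓ 0111-✓ 1-000✓ 1-011✓ 1-100✓ 1-110✓ 1-111✓ 10-00✓ 10-10✓ 10-11✓ 100-0✓ 100-1✓ 1000-✓ 1001-✓ 101-0✓ 1011-✓ 11-00✓ 11-11✓ 111-0✓ 1111-✓
Round 2: --011✓ --111✓ -0-11✓ -00-0✓ -00-1✓ -000-✓ -001-✓ -1-11✓ -11-0 -111- 0--11✓ 0-0-1 00--1 000--✓ 1--00 1--11✓ 1-1-0 1-11- 10--0 10-1- 100--✓
Round 3: ---11 -00--
PIs = {---11, -00--, -11-0, -111-, 0-0-1, 00--1, 1--00, 1-1-0, 1-11-, 10--0, 10-1-}
Coverage chart:
  m0: -00-- ←essential
  m1: -00--,0-0-1,00--1
  m2: -00-- ←essential
  m3: ---11,-00--,0-0-1,00--1
  m5: 00--1 ←essential
  m7: ---11,00--1
  m9: 0-0-1 ←essential
  m11: ---11,0-0-1
  m12: -11-0 ←essential
  m14: -11-0,-111-
  m15: ---11,-111-
  m16: -00--,1--00,10--0
  m17: -00-- ←essential
  m18: -00--,10--0,10-1-
  m19: ---11,-00--,10-1-
  m20: 1--00,1-1-0,10--0
  m22: 1-1-0,1-11-,10--0,10-1-
  m23: ---11,1-11-,10-1-
  m24: 1--00 ←essential
  m27: ---11 ←essential
  m28: -11-0,1--00,1-1-0
  m30: -11-0,-111-,1-1-0,1-11-
  m31: ---11,-111-,1-11-
Essential: ---11, -00--, -11-0, 0-0-1, 00--1, 1--00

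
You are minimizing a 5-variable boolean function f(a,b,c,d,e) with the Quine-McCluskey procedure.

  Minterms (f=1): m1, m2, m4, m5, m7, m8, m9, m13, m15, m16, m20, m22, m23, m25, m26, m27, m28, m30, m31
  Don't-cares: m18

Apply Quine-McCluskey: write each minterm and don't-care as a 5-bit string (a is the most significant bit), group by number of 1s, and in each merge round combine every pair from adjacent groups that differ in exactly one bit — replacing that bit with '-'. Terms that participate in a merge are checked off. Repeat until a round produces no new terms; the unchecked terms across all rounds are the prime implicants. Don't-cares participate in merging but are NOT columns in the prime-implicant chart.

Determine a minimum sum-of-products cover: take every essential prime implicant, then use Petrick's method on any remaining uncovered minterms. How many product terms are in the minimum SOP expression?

[col 0] 00001*, 00010*, 00100*, 00101*, 00111*, 01000*, 01001*, 01101*, 01111*, 10000*, 10010*, 10100*, 10110*, 10111*, 11001*, 11010*, 11011*, 11100*, 11110*, 11111*
[col 1] -0010, -0100, -0111*, -1001, -1111*, 0-001*, 0-101*, 0-111*, 00-01*, 001-1*, 0010-, 01-01*, 0100-, 011-1*, 1-010*, 1-100*, 1-110*, 1-111*, 10-00*, 10-10*, 100-0*, 101-0*, 1011-*, 11-10*, 11-11*, 110-1, 1101-*, 111-0*, 1111-*
[col 2] --111, 0--01, 0-1-1, 1--10, 1-1-0, 1-11-, 10--0, 11-1-
Prime implicants: --111, -0010, -0100, -1001, 0--01, 0-1-1, 0010-, 0100-, 1--10, 1-1-0, 1-11-, 10--0, 11-1-, 110-1
PI chart (minterm → PIs covering it):
  1 | 0--01  (sole → essential)
  2 | -0010  (sole → essential)
  4 | -0100,0010-
  5 | 0--01,0-1-1,0010-
  7 | --111,0-1-1
  8 | 0100-  (sole → essential)
  9 | -1001,0--01,0100-
  13 | 0--01,0-1-1
  15 | --111,0-1-1
  16 | 10--0  (sole → essential)
  20 | -0100,1-1-0,10--0
  22 | 1--10,1-1-0,1-11-,10--0
  23 | --111,1-11-
  25 | -1001,110-1
  26 | 1--10,11-1-
  27 | 11-1-,110-1
  28 | 1-1-0  (sole → essential)
  30 | 1--10,1-1-0,1-11-,11-1-
  31 | --111,1-11-,11-1-
Essential prime implicants: -0010, 0--01, 0100-, 1-1-0, 10--0
Petrick residual → --111, -0100, -1001, 11-1-
Minimum SOP uses 9 PIs: cde + b'c'de' + b'cd'e' + bc'd'e + a'd'e + a'bc'd' + ace' + ab'e' + abd

9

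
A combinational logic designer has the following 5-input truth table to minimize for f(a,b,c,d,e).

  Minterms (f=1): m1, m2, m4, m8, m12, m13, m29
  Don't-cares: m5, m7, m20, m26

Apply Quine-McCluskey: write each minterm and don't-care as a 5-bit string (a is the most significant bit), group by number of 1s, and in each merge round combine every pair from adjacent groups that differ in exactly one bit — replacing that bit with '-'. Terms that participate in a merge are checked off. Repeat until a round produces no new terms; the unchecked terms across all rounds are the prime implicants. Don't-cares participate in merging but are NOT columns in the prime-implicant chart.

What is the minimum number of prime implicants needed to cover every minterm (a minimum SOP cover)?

size-2^0 implicants → 00001(✓)  00010  00100(✓)  00101(✓)  00111(✓)  01000(✓)  01100(✓)  01101(✓)  10100(✓)  11010  11101(✓)
size-2^1 implicants → -0100  -1101  0-100(✓)  0-101(✓)  00-01  001-1  0010-(✓)  01-00  0110-(✓)
size-2^2 implicants → 0-10-
Unchecked terms (primes): -0100, -1101, 0-10-, 00-01, 00010, 001-1, 01-00, 11010
Minterm coverage:
  m1 ⊆ 00-01 [E]
  m2 ⊆ 00010 [E]
  m4 ⊆ -0100,0-10-
  m8 ⊆ 01-00 [E]
  m12 ⊆ 0-10-,01-00
  m13 ⊆ -1101,0-10-
  m29 ⊆ -1101 [E]
E = {-1101, 00-01, 00010, 01-00}
Petrick residual → -0100
Cover = b'cd'e' + bcd'e + a'b'd'e + a'b'c'de' + a'bd'e'  |cover|=5

5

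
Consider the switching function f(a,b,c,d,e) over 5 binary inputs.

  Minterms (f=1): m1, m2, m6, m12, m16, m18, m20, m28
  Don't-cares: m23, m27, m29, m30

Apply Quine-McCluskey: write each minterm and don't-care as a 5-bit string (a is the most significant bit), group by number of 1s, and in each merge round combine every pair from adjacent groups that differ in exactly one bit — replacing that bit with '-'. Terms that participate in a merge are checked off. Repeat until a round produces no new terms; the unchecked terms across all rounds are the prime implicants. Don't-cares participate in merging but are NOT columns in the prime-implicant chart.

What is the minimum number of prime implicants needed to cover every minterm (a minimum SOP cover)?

size-2^0 implicants → 00001  00010(✓)  00110(✓)  01100(✓)  10000(✓)  10010(✓)  10100(✓)  10111  11011  11100(✓)  11101(✓)  11110(✓)
size-2^1 implicants → -0010  -1100  00-10  1-100  10-00  100-0  111-0  1110-
Unchecked terms (primes): -0010, -1100, 00-10, 00001, 1-100, 10-00, 100-0, 10111, 11011, 111-0, 1110-
Minterm coverage:
  m1 ⊆ 00001 [E]
  m2 ⊆ -0010,00-10
  m6 ⊆ 00-10 [E]
  m12 ⊆ -1100 [E]
  m16 ⊆ 10-00,100-0
  m18 ⊆ -0010,100-0
  m20 ⊆ 1-100,10-00
  m28 ⊆ -1100,1-100,111-0,1110-
E = {-1100, 00-10, 00001}
Petrick residual → -0010, 10-00
Cover = b'c'de' + bcd'e' + a'b'de' + a'b'c'd'e + ab'd'e'  |cover|=5

5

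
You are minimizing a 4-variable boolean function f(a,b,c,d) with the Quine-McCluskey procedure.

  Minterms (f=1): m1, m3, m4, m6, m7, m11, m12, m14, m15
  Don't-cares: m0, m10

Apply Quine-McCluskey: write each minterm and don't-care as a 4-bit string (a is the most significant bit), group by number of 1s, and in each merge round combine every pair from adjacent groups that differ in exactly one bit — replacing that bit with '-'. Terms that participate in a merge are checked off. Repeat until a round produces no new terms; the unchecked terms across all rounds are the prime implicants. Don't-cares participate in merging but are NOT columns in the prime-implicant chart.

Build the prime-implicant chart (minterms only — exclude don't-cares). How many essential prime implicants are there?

size-2^0 implicants → 0000(✓)  0001(✓)  0011(✓)  0100(✓)  0110(✓)  0111(✓)  1010(✓)  1011(✓)  1100(✓)  1110(✓)  1111(✓)
size-2^1 implicants → -011(✓)  -100(✓)  -110(✓)  -111(✓)  0-00  0-11(✓)  00-1  000-  01-0(✓)  011-(✓)  1-10(✓)  1-11(✓)  101-(✓)  11-0(✓)  111-(✓)
size-2^2 implicants → --11  -1-0  -11-  1-1-
Unchecked terms (primes): --11, -1-0, -11-, 0-00, 00-1, 000-, 1-1-
Minterm coverage:
  m1 ⊆ 00-1,000-
  m3 ⊆ --11,00-1
  m4 ⊆ -1-0,0-00
  m6 ⊆ -1-0,-11-
  m7 ⊆ --11,-11-
  m11 ⊆ --11,1-1-
  m12 ⊆ -1-0 [E]
  m14 ⊆ -1-0,-11-,1-1-
  m15 ⊆ --11,-11-,1-1-
E = {-1-0}

1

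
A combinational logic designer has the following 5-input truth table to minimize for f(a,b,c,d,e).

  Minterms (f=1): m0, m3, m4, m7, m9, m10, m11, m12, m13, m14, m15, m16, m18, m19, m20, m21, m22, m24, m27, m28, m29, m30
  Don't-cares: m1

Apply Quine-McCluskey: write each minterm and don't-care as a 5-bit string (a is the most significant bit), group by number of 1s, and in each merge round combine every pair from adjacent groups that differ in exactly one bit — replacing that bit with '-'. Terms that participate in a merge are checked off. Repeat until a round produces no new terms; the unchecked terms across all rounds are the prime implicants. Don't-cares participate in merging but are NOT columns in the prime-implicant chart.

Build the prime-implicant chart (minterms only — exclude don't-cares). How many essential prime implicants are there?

size-2^0 implicants → 00000(✓)  00001(✓)  00011(✓)  00100(✓)  00111(✓)  01001(✓)  01010(✓)  01011(✓)  01100(✓)  01101(✓)  01110(✓)  01111(✓)  10000(✓)  10010(✓)  10011(✓)  10100(✓)  10101(✓)  10110(✓)  11000(✓)  11011(✓)  11100(✓)  11101(✓)  11110(✓)
size-2^1 implicants → -0000(✓)  -0011(✓)  -0100(✓)  -1011(✓)  -1100(✓)  -1101(✓)  -1110(✓)  0-001(✓)  0-011(✓)  0-100(✓)  0-111(✓)  00-00(✓)  00-11(✓)  000-1(✓)  0000-  01-01(✓)  01-10(✓)  01-11(✓)  010-1(✓)  0101-(✓)  011-0(✓)  011-1(✓)  0110-(✓)  0111-(✓)  1-000(✓)  1-011(✓)  1-100(✓)  1-101(✓)  1-110(✓)  10-00(✓)  10-10(✓)  100-0(✓)  1001-  101-0(✓)  1010-(✓)  11-00(✓)  111-0(✓)  1110-(✓)
size-2^2 implicants → --011  --100  -0-00  -11-0  -110-  0--11  0-0-1  01--1  01-1-  011--  1--00  1-1-0  1-10-  10--0
Unchecked terms (primes): --011, --100, -0-00, -11-0, -110-, 0--11, 0-0-1, 0000-, 01--1, 01-1-, 011--, 1--00, 1-1-0, 1-10-, 10--0, 1001-
Minterm coverage:
  m0 ⊆ -0-00,0000-
  m3 ⊆ --011,0--11,0-0-1
  m4 ⊆ --100,-0-00
  m7 ⊆ 0--11 [E]
  m9 ⊆ 0-0-1,01--1
  m10 ⊆ 01-1- [E]
  m11 ⊆ --011,0--11,0-0-1,01--1,01-1-
  m12 ⊆ --100,-11-0,-110-,011--
  m13 ⊆ -110-,01--1,011--
  m14 ⊆ -11-0,01-1-,011--
  m15 ⊆ 0--11,01--1,01-1-,011--
  m16 ⊆ -0-00,1--00,10--0
  m18 ⊆ 10--0,1001-
  m19 ⊆ --011,1001-
  m20 ⊆ --100,-0-00,1--00,1-1-0,1-10-,10--0
  m21 ⊆ 1-10- [E]
  m22 ⊆ 1-1-0,10--0
  m24 ⊆ 1--00 [E]
  m27 ⊆ --011 [E]
  m28 ⊆ --100,-11-0,-110-,1--00,1-1-0,1-10-
  m29 ⊆ -110-,1-10-
  m30 ⊆ -11-0,1-1-0
E = {--011, 0--11, 01-1-, 1--00, 1-10-}

5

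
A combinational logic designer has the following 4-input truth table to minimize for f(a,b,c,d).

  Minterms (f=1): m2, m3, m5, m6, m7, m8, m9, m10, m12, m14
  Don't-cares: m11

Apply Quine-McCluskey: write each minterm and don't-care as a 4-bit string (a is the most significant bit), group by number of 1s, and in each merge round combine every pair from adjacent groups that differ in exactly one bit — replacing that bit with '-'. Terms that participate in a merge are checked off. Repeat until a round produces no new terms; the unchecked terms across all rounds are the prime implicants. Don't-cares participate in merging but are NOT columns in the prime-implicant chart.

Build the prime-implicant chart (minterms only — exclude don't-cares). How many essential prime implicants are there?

3

Round 0: 0010✓ 0011✓ 0101✓ 0110✓ 0111✓ 1000✓ 1001✓ 1010✓ 1011✓ 1100✓ 1110✓
Round 1: -010✓ -011✓ -110✓ 0-10✓ 0-11✓ 001-✓ 01-1 011-✓ 1-00✓ 1-10✓ 10-0✓ 10-1✓ 100-✓ 101-✓ 11-0✓
Round 2: --10 -01- 0-1- 1--0 10--
PIs = {--10, -01-, 0-1-, 01-1, 1--0, 10--}
Coverage chart:
  m2: --10,-01-,0-1-
  m3: -01-,0-1-
  m5: 01-1 ←essential
  m6: --10,0-1-
  m7: 0-1-,01-1
  m8: 1--0,10--
  m9: 10-- ←essential
  m10: --10,-01-,1--0,10--
  m12: 1--0 ←essential
  m14: --10,1--0
Essential: 01-1, 1--0, 10--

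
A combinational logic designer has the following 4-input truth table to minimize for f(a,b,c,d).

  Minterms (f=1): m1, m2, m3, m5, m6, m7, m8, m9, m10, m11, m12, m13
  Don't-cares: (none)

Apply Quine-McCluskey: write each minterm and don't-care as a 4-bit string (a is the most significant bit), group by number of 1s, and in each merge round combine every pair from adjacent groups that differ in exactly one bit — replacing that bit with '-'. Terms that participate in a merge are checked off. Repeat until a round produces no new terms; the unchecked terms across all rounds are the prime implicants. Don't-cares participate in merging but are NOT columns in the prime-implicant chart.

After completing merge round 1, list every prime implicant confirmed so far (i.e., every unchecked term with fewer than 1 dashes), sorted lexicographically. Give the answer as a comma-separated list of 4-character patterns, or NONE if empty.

NONE

size-2^0 implicants → 0001(✓)  0010(✓)  0011(✓)  0101(✓)  0110(✓)  0111(✓)  1000(✓)  1001(✓)  1010(✓)  1011(✓)  1100(✓)  1101(✓)
size-2^1 implicants → -001(✓)  -010(✓)  -011(✓)  -101(✓)  0-01(✓)  0-10(✓)  0-11(✓)  00-1(✓)  001-(✓)  01-1(✓)  011-(✓)  1-00(✓)  1-01(✓)  10-0(✓)  10-1(✓)  100-(✓)  101-(✓)  110-(✓)
size-2^2 implicants → --01  -0-1  -01-  0--1  0-1-  1-0-  10--
Unchecked terms (primes): --01, -0-1, -01-, 0--1, 0-1-, 1-0-, 10--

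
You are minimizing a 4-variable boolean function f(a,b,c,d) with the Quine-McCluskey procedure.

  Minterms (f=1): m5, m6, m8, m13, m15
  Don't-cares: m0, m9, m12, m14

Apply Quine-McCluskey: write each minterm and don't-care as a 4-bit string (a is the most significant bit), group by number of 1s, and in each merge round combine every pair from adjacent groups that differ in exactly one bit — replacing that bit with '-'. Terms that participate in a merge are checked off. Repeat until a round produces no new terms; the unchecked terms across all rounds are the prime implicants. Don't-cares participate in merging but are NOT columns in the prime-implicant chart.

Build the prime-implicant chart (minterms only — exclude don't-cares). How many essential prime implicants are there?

3

[col 0] 0000*, 0101*, 0110*, 1000*, 1001*, 1100*, 1101*, 1110*, 1111*
[col 1] -000, -101, -110, 1-00*, 1-01*, 100-*, 11-0*, 11-1*, 110-*, 111-*
[col 2] 1-0-, 11--
Prime implicants: -000, -101, -110, 1-0-, 11--
PI chart (minterm → PIs covering it):
  5 | -101  (sole → essential)
  6 | -110  (sole → essential)
  8 | -000,1-0-
  13 | -101,1-0-,11--
  15 | 11--  (sole → essential)
Essential prime implicants: -101, -110, 11--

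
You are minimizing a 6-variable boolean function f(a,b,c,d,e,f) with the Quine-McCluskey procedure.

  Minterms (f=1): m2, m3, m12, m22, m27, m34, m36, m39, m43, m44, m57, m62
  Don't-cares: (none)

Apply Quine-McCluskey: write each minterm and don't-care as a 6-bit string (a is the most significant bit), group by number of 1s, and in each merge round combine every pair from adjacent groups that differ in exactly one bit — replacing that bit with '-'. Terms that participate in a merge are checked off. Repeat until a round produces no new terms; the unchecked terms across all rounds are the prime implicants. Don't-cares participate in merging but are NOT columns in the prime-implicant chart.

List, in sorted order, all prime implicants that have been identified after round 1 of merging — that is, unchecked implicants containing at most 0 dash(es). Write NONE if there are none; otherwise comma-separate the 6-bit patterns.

010110, 011011, 100111, 101011, 111001, 111110

[col 0] 000010*, 000011*, 001100*, 010110, 011011, 100010*, 100100*, 100111, 101011, 101100*, 111001, 111110
[col 1] -00010, -01100, 00001-, 10-100
Prime implicants: -00010, -01100, 00001-, 010110, 011011, 10-100, 100111, 101011, 111001, 111110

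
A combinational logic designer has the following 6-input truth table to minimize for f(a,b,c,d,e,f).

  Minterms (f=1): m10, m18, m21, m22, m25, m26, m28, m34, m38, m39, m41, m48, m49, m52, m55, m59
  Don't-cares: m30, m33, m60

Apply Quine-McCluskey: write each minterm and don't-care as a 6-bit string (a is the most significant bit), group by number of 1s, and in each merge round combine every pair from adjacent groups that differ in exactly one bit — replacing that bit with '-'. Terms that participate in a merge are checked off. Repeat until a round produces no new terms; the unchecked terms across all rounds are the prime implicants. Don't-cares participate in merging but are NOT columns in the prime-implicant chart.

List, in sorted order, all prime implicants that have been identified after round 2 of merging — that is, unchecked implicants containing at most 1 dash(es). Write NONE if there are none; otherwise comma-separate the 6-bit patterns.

-11100, 0-1010, 010101, 011001, 0111-0, 1-0001, 1-0111, 10-001, 100-10, 10011-, 11-100, 110-00, 11000-, 111011

Round 0: 001010✓ 010010✓ 010101 010110✓ 011001 011010✓ 011100✓ 011110✓ 100001✓ 100010✓ 100110✓ 100111✓ 101001✓ 110000✓ 110001✓ 110100✓ 110111✓ 111011 111100✓
Round 1: -11100 0-1010 01-010✓ 01-110✓ 010-10✓ 011-10✓ 0111-0 1-0001 1-0111 10-001 100-10 10011- 11-100 110-00 11000-
Round 2: 01--10
PIs = {-11100, 0-1010, 01--10, 010101, 011001, 0111-0, 1-0001, 1-0111, 10-001, 100-10, 10011-, 11-100, 110-00, 11000-, 111011}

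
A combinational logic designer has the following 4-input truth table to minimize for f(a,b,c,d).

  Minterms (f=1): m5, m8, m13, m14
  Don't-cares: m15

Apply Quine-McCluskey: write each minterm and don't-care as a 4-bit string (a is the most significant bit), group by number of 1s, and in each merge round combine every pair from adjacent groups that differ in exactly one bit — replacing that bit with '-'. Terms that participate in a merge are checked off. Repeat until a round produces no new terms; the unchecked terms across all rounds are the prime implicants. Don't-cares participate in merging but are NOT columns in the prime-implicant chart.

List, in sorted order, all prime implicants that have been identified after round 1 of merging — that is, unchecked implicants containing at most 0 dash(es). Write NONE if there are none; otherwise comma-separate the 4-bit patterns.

1000

size-2^0 implicants → 0101(✓)  1000  1101(✓)  1110(✓)  1111(✓)
size-2^1 implicants → -101  11-1  111-
Unchecked terms (primes): -101, 1000, 11-1, 111-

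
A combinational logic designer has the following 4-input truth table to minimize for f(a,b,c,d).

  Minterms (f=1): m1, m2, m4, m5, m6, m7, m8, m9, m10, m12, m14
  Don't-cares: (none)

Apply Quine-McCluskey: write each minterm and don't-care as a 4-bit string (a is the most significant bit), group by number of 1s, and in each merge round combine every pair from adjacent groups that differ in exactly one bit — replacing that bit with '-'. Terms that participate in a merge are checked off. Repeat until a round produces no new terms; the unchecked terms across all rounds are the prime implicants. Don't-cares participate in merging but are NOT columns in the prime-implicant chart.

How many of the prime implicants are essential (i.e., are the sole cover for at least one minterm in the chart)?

2

size-2^0 implicants → 0001(✓)  0010(✓)  0100(✓)  0101(✓)  0110(✓)  0111(✓)  1000(✓)  1001(✓)  1010(✓)  1100(✓)  1110(✓)
size-2^1 implicants → -001  -010(✓)  -100(✓)  -110(✓)  0-01  0-10(✓)  01-0(✓)  01-1(✓)  010-(✓)  011-(✓)  1-00(✓)  1-10(✓)  10-0(✓)  100-  11-0(✓)
size-2^2 implicants → --10  -1-0  01--  1--0
Unchecked terms (primes): --10, -001, -1-0, 0-01, 01--, 1--0, 100-
Minterm coverage:
  m1 ⊆ -001,0-01
  m2 ⊆ --10 [E]
  m4 ⊆ -1-0,01--
  m5 ⊆ 0-01,01--
  m6 ⊆ --10,-1-0,01--
  m7 ⊆ 01-- [E]
  m8 ⊆ 1--0,100-
  m9 ⊆ -001,100-
  m10 ⊆ --10,1--0
  m12 ⊆ -1-0,1--0
  m14 ⊆ --10,-1-0,1--0
E = {--10, 01--}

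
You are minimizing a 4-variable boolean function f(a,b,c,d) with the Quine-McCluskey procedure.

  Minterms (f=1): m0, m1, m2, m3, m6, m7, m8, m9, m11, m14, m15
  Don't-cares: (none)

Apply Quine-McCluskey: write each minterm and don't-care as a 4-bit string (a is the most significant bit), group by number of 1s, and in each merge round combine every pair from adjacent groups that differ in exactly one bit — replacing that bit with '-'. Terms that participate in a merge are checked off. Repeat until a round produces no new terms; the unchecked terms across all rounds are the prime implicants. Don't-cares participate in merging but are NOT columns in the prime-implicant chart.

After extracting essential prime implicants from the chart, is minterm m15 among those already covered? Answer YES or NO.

YES

[col 0] 0000*, 0001*, 0010*, 0011*, 0110*, 0111*, 1000*, 1001*, 1011*, 1110*, 1111*
[col 1] -000*, -001*, -011*, -110*, -111*, 0-10*, 0-11*, 00-0*, 00-1*, 000-*, 001-*, 011-*, 1-11*, 10-1*, 100-*, 111-*
[col 2] --11, -0-1, -00-, -11-, 0-1-, 00--
Prime implicants: --11, -0-1, -00-, -11-, 0-1-, 00--
PI chart (minterm → PIs covering it):
  0 | -00-,00--
  1 | -0-1,-00-,00--
  2 | 0-1-,00--
  3 | --11,-0-1,0-1-,00--
  6 | -11-,0-1-
  7 | --11,-11-,0-1-
  8 | -00-  (sole → essential)
  9 | -0-1,-00-
  11 | --11,-0-1
  14 | -11-  (sole → essential)
  15 | --11,-11-
Essential prime implicants: -00-, -11-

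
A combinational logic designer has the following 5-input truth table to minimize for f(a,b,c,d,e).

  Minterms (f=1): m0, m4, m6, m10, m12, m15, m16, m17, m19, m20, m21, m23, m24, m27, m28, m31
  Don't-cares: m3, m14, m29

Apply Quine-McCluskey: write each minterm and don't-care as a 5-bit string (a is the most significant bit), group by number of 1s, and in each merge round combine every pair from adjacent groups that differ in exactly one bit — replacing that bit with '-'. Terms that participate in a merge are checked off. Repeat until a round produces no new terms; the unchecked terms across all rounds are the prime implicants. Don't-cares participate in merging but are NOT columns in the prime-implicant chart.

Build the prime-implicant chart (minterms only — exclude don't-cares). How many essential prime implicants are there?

[col 0] 00000*, 00011*, 00100*, 00110*, 01010*, 01100*, 01110*, 01111*, 10000*, 10001*, 10011*, 10100*, 10101*, 10111*, 11000*, 11011*, 11100*, 11101*, 11111*
[col 1] -0000*, -0011, -0100*, -1100*, -1111, 0-100*, 0-110*, 00-00*, 001-0*, 01-10, 011-0*, 0111-, 1-000*, 1-011*, 1-100*, 1-101*, 1-111*, 10-00*, 10-01*, 10-11*, 100-1*, 1000-*, 101-1*, 1010-*, 11-00*, 11-11*, 111-1*, 1110-*
[col 2] --100, -0-00, 0-1-0, 1--00, 1--11, 1-1-1, 1-10-, 10--1, 10-0-
Prime implicants: --100, -0-00, -0011, -1111, 0-1-0, 01-10, 0111-, 1--00, 1--11, 1-1-1, 1-10-, 10--1, 10-0-
PI chart (minterm → PIs covering it):
  0 | -0-00  (sole → essential)
  4 | --100,-0-00,0-1-0
  6 | 0-1-0  (sole → essential)
  10 | 01-10  (sole → essential)
  12 | --100,0-1-0
  15 | -1111,0111-
  16 | -0-00,1--00,10-0-
  17 | 10--1,10-0-
  19 | -0011,1--11,10--1
  20 | --100,-0-00,1--00,1-10-,10-0-
  21 | 1-1-1,1-10-,10--1,10-0-
  23 | 1--11,1-1-1,10--1
  24 | 1--00  (sole → essential)
  27 | 1--11  (sole → essential)
  28 | --100,1--00,1-10-
  31 | -1111,1--11,1-1-1
Essential prime implicants: -0-00, 0-1-0, 01-10, 1--00, 1--11

5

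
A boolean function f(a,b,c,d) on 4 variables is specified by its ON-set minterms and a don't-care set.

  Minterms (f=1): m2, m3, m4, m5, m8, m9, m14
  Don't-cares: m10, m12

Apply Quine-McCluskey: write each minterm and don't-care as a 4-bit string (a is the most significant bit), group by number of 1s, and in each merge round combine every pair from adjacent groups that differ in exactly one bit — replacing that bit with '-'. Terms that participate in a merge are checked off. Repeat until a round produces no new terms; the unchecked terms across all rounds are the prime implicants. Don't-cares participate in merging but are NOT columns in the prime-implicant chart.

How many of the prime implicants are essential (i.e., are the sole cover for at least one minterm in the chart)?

4

Round 0: 0010✓ 0011✓ 0100✓ 0101✓ 1000✓ 1001✓ 1010✓ 1100✓ 1110✓
Round 1: -010 -100 001- 010- 1-00✓ 1-10✓ 10-0✓ 100- 11-0✓
Round 2: 1--0
PIs = {-010, -100, 001-, 010-, 1--0, 100-}
Coverage chart:
  m2: -010,001-
  m3: 001- ←essential
  m4: -100,010-
  m5: 010- ←essential
  m8: 1--0,100-
  m9: 100- ←essential
  m14: 1--0 ←essential
Essential: 001-, 010-, 1--0, 100-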